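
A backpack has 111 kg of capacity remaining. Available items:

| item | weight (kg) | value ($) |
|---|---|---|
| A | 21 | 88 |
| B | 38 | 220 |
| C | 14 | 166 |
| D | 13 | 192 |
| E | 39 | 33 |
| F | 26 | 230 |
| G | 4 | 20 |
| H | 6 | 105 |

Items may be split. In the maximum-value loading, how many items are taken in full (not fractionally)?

Sort by value per unit weight and fill in that order.
Order: H (105/6=17.50) > D (192/13=14.77) > C (166/14=11.86) > F (230/26=8.85) > B (220/38=5.79) > G (20/4=5.00) > A (88/21=4.19) > E (33/39=0.85)
Fill: take H (6 @ 105) → take D (13 @ 192) → take C (14 @ 166) → take F (26 @ 230) → take B (38 @ 220) → take G (4 @ 20) → take 10/21 of A → 41.90; 111/111 used.
6 item(s) taken whole; one partial (take 10/21 of A).

6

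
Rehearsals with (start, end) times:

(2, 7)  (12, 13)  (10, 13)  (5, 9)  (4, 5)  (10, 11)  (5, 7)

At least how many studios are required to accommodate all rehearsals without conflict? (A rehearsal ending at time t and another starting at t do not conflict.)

Count concurrent intervals with a sweep; the peak is the room count.
starts: [2, 4, 5, 5, 10, 10, 12]
ends:   [5, 7, 7, 9, 11, 13, 13]
s2→1 s4→2 e5→1 s5→2 s5→3  — peak 3.

3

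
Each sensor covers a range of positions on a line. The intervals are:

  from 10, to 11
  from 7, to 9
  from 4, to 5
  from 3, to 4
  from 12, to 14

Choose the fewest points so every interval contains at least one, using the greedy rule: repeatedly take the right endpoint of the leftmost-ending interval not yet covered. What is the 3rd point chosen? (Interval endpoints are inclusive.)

Sort by right endpoint; whenever an interval is uncovered, place a point at its right end.
By right end: [3,4]  [4,5]  [7,9]  [10,11]  [12,14]
[3,4] uncovered → point at 4; [7,9] uncovered → point at 9; [10,11] uncovered → point at 11; [12,14] uncovered → point at 14.
Points: 4, 9, 11, 14 (4 total).

11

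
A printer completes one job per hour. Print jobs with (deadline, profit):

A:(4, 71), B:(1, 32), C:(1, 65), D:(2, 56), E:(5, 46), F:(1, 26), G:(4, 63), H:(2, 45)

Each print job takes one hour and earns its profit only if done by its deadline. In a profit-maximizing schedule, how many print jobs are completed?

5

Take jobs in profit order; each goes to the latest open slot no later than its deadline.
By profit: A(d4,71), C(d1,65), G(d4,63), D(d2,56), E(d5,46), H(d2,45), B(d1,32), F(d1,26)
A→slot 4; C→slot 1; G→slot 3; D→slot 2; E→slot 5; H skipped; B skipped; F skipped.
5 of 8 scheduled.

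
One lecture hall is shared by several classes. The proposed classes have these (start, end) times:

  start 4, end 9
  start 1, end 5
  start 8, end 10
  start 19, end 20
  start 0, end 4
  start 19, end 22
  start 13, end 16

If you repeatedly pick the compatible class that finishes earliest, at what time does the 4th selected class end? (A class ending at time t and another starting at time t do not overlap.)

Order by finish time; keep every interval that doesn't clash with the previous kept one.
By end time: (0,4), (1,5), (4,9), (8,10), (13,16), (19,20), (19,22).
Pick (0,4); next start ≥ 4 → (4,9); next start ≥ 9 → (13,16); next start ≥ 16 → (19,20).
Selected: (0,4) (4,9) (13,16) (19,20)

20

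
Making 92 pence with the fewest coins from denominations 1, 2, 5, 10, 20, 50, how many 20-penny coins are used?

2

Use the largest denomination that fits, subtract, and repeat.
92 = 1×50 + 2×20 + 1×2
Count of 20: 2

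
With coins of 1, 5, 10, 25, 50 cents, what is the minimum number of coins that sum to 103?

5

Greedy: take as many of the largest coin as possible, then repeat with the remainder.
103 − 2×50→3 − 3×1→0
Total coins = 2 + 3 = 5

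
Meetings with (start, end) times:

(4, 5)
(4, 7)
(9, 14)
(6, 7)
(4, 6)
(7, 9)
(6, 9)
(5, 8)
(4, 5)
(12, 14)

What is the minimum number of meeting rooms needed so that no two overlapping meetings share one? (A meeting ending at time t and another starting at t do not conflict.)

The answer is the maximum number of intervals overlapping at any instant.
Events (time:±→running): 4:+→1 4:+→2 4:+→3 4:+→4 … peak 4.

4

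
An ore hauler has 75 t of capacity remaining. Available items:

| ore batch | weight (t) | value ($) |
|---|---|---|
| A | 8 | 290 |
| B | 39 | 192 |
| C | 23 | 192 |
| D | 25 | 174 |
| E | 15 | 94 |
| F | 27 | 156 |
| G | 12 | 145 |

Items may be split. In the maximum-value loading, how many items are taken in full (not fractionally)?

4

Sort by value per unit weight and fill in that order.
Order: A (290/8=36.25) > G (145/12=12.08) > C (192/23=8.35) > D (174/25=6.96) > E (94/15=6.27) > F (156/27=5.78) > B (192/39=4.92)
Fill: take A (8 @ 290) → take G (12 @ 145) → take C (23 @ 192) → take D (25 @ 174) → take 7/15 of E → 43.87; 75/75 used.
4 item(s) taken whole; one partial (take 7/15 of E).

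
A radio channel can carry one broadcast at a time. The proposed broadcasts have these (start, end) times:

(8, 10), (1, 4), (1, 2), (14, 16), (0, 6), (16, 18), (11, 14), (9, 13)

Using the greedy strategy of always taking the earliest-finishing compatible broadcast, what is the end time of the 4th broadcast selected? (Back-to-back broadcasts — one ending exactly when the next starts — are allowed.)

Sort by end time and greedily take each interval whose start is ≥ the last chosen end.
Sorted by end: (1,2)  (1,4)  (0,6)  (8,10)  (9,13)  (11,14)  (14,16)  (16,18)
take (1,2); take (8,10); take (11,14); take (14,16); take (16,18).
Selected: (1,2) (8,10) (11,14) (14,16) (16,18)

16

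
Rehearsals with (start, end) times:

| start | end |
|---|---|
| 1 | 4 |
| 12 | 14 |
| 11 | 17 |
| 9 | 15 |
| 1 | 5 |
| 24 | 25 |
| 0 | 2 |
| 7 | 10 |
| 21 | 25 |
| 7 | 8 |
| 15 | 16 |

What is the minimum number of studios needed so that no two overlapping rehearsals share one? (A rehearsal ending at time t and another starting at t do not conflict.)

starts: [0, 1, 1, 7, 7, 9, 11, 12, 15, 21, 24]
ends:   [2, 4, 5, 8, 10, 14, 15, 16, 17, 25, 25]
s0→1 s1→2 s1→3  — peak 3.

3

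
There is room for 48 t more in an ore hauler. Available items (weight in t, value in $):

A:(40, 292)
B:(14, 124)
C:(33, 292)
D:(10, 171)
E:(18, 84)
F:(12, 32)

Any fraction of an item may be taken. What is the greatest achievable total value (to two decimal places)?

Sort by value per unit weight and fill in that order.
Ratios (sorted): D 17.10, B 8.86, C 8.85, A 7.30, E 4.67, F 2.67
take D (10 @ 171); take B (14 @ 124); take 24/33 of C → 212.36. Capacity used 48/48.
Total value = 507.36

507.36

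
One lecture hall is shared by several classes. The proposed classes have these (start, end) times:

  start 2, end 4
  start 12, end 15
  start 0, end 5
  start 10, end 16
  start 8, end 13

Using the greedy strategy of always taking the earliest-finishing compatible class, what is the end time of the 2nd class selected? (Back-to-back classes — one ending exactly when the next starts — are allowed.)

13

Sort by end time and greedily take each interval whose start is ≥ the last chosen end.
Sorted by end: (2,4)  (0,5)  (8,13)  (12,15)  (10,16)
take (2,4); take (8,13).
Selected: (2,4) (8,13)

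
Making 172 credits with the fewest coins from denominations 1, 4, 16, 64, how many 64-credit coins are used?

172 − 2×64→44 − 2×16→12 − 3×4→0
Count of 64: 2

2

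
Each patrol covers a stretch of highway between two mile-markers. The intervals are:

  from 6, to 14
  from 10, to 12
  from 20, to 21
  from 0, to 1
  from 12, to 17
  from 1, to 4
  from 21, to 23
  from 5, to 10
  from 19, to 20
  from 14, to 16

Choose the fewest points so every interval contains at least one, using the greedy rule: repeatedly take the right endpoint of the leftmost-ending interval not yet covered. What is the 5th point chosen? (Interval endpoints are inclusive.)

23

Sort by right endpoint; whenever an interval is uncovered, place a point at its right end.
Sorted: [0,1] [1,4] [5,10] [10,12] [6,14] [14,16] [12,17] [19,20] [20,21] [21,23]
{[0,1],[1,4]} hit by 1; {[5,10],[10,12],[6,14]} hit by 10; {[14,16],[12,17]} hit by 16; {[19,20],[20,21]} hit by 20; {[21,23]} hit by 23.
Points: 1, 10, 16, 20, 23 (5 total).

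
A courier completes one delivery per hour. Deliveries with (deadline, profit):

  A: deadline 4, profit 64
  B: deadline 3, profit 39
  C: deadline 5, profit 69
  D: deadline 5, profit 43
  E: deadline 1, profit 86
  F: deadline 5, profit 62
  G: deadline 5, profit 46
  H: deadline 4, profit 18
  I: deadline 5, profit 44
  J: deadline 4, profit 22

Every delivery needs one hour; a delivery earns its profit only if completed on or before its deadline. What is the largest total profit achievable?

327

By profit: E(d1,86), C(d5,69), A(d4,64), F(d5,62), G(d5,46), I(d5,44), D(d5,43), B(d3,39), J(d4,22), H(d4,18)
E→slot 1; C→slot 5; A→slot 4; F→slot 3; G→slot 2; I skipped; D skipped; B skipped; J skipped; H skipped.
Profit = 86 + 46 + 62 + 64 + 69 = 327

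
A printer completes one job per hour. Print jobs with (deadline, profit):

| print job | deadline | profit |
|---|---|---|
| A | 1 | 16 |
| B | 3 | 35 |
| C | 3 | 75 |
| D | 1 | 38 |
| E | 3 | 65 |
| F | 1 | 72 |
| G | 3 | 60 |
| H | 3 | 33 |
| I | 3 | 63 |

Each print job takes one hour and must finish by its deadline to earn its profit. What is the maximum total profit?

212

Sort by profit descending; place each in the latest free slot ≤ its deadline.
Profit order: C=75 F=72 E=65 I=63 G=60 D=38 B=35 H=33 A=16
Assign: C→slot 3, F→slot 1, E→slot 2, I skipped, G skipped, D skipped, B skipped, H skipped, A skipped.
Slots: [1:F] [2:E] [3:C]
Profit = 72 + 65 + 75 = 212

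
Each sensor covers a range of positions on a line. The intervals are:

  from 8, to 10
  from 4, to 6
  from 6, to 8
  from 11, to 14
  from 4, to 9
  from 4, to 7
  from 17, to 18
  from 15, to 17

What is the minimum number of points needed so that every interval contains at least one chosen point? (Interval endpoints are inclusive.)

4

Sorted: [4,6] [4,7] [6,8] [4,9] [8,10] [11,14] [15,17] [17,18]
{[4,6],[4,7],[6,8],[4,9]} hit by 6; {[8,10]} hit by 10; {[11,14]} hit by 14; {[15,17],[17,18]} hit by 17.
Points: 6, 10, 14, 17 (4 total).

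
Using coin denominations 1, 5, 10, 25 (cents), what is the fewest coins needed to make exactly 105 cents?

105 − 4×25→5 − 1×5→0
Total coins = 4 + 1 = 5

5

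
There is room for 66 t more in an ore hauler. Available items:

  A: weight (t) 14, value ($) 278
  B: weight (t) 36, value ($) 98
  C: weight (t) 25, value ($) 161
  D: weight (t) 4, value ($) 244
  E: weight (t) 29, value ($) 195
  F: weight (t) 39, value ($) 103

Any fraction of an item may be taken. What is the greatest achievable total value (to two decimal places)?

Greedy by value/weight ratio, highest first.
Order: D (244/4=61.00) > A (278/14=19.86) > E (195/29=6.72) > C (161/25=6.44) > B (98/36=2.72) > F (103/39=2.64)
Fill: take D (4 @ 244) → take A (14 @ 278) → take E (29 @ 195) → take 19/25 of C → 122.36; 66/66 used.
Total value = 839.36

839.36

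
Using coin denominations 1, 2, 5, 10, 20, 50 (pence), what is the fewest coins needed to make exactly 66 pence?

4

Greedy: take as many of the largest coin as possible, then repeat with the remainder.
66 − 1×50→16 − 1×10→6 − 1×5→1 − 1×1→0
Total coins = 1 + 1 + 1 + 1 = 4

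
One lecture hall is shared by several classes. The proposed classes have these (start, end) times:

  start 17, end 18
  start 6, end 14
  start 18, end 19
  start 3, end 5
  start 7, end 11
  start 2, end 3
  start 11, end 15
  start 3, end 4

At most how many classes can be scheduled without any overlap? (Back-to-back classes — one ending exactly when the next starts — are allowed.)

6

Greedy by earliest finish: after sorting by end time, pick each interval compatible with the last pick.
By end time: (2,3), (3,4), (3,5), (7,11), (6,14), (11,15), (17,18), (18,19).
Pick (2,3); next start ≥ 3 → (3,4); next start ≥ 4 → (7,11); next start ≥ 11 → (11,15); next start ≥ 15 → (17,18); next start ≥ 18 → (18,19).
Selected 6 classes.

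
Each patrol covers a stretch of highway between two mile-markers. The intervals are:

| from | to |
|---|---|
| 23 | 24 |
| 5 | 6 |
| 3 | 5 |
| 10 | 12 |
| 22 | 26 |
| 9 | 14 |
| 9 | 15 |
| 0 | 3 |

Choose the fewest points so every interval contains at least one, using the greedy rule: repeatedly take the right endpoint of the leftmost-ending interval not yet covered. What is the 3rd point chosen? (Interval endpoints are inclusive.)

12

Process intervals by earliest right end; each time one isn't hit yet, stab at its right endpoint.
Sorted: [0,3] [3,5] [5,6] [10,12] [9,14] [9,15] [23,24] [22,26]
{[0,3],[3,5]} hit by 3; {[5,6]} hit by 6; {[10,12],[9,14],[9,15]} hit by 12; {[23,24],[22,26]} hit by 24.
Points: 3, 6, 12, 24 (4 total).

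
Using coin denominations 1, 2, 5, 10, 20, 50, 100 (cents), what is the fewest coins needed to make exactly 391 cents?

7

Use the largest denomination that fits, subtract, and repeat.
391 = 3×100 + 1×50 + 2×20 + 1×1
Total coins = 3 + 1 + 2 + 1 = 7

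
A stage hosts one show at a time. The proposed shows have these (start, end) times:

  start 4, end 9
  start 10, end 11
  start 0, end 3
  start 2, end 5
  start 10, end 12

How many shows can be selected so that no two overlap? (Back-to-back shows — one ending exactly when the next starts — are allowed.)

3

Sorted by end: (0,3)  (2,5)  (4,9)  (10,11)  (10,12)
take (0,3); skip (2,5); take (4,9); take (10,11).
Selected 3 shows.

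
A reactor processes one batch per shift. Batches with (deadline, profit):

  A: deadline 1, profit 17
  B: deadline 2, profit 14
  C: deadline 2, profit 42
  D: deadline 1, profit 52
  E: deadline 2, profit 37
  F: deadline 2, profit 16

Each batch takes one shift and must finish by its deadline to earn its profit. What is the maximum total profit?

By profit: D(d1,52), C(d2,42), E(d2,37), A(d1,17), F(d2,16), B(d2,14)
D→slot 1; C→slot 2; E skipped; A skipped; F skipped; B skipped.
Profit = 52 + 42 = 94

94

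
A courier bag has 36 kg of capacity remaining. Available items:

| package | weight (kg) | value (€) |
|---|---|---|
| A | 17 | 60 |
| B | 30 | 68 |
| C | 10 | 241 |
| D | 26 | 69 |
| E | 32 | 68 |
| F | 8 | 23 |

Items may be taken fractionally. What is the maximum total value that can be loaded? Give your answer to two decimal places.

Greedy by value/weight ratio, highest first.
Ratios (sorted): C 24.10, A 3.53, F 2.88, D 2.65, B 2.27, E 2.12
take C (10 @ 241); take A (17 @ 60); take F (8 @ 23); take 1/26 of D → 2.65. Capacity used 36/36.
Total value = 326.65

326.65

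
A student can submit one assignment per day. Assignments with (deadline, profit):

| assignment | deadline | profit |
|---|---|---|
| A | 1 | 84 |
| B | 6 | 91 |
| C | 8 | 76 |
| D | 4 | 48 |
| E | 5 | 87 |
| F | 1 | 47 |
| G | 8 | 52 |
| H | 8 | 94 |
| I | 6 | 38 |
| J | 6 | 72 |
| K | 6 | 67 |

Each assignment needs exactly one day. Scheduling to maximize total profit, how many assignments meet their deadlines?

8

Take jobs in profit order; each goes to the latest open slot no later than its deadline.
Profit order: H=94 B=91 E=87 A=84 C=76 J=72 K=67 G=52 D=48 F=47 I=38
Assign: H→slot 8, B→slot 6, E→slot 5, A→slot 1, C→slot 7, J→slot 4, K→slot 3, G→slot 2, D skipped, F skipped, I skipped.
Slots: [1:A] [2:G] [3:K] [4:J] [5:E] [6:B] [7:C] [8:H]
8 of 11 scheduled.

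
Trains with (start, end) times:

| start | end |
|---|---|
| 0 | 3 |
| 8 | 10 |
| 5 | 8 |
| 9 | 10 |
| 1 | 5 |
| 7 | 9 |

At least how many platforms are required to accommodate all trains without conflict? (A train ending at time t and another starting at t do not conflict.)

2

Events (time:±→running): 0:+→1 1:+→2 … peak 2.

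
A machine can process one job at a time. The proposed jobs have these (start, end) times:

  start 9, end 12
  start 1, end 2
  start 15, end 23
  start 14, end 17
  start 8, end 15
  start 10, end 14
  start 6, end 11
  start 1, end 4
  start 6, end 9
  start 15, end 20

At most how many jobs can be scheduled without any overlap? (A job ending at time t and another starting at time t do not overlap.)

4

Greedy by earliest finish: after sorting by end time, pick each interval compatible with the last pick.
Sorted by end: (1,2)  (1,4)  (6,9)  (6,11)  (9,12)  (10,14)  (8,15)  (14,17)  (15,20)  (15,23)
take (1,2); take (6,9); skip (6,11); take (9,12); take (14,17); skip (15,23).
Selected 4 jobs.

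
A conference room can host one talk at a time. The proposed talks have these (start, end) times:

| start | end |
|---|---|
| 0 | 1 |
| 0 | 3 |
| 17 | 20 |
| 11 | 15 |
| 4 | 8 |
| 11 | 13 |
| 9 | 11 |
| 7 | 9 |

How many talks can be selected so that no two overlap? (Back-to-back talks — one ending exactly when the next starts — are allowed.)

Sort by end time and greedily take each interval whose start is ≥ the last chosen end.
By end time: (0,1), (0,3), (4,8), (7,9), (9,11), (11,13), (11,15), (17,20).
Pick (0,1); next start ≥ 1 → (4,8); next start ≥ 8 → (9,11); next start ≥ 11 → (11,13); next start ≥ 13 → (17,20).
Selected 5 talks.

5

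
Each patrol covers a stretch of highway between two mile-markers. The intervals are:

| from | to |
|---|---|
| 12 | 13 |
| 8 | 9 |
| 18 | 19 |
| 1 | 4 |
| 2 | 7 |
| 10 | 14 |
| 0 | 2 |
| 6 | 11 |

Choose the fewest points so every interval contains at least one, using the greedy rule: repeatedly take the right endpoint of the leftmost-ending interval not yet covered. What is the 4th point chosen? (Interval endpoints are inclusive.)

19

Sorted: [0,2] [1,4] [2,7] [8,9] [6,11] [12,13] [10,14] [18,19]
{[0,2],[1,4],[2,7]} hit by 2; {[8,9],[6,11]} hit by 9; {[12,13],[10,14]} hit by 13; {[18,19]} hit by 19.
Points: 2, 9, 13, 19 (4 total).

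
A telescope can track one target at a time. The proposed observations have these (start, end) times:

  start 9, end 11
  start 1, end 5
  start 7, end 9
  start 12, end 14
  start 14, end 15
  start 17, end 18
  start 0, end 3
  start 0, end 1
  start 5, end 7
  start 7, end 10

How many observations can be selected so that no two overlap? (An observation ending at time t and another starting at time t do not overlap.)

8

Sorted by end: (0,1)  (0,3)  (1,5)  (5,7)  (7,9)  (7,10)  (9,11)  (12,14)  (14,15)  (17,18)
take (0,1); take (1,5); take (5,7); take (7,9); skip (7,10); take (9,11); take (12,14); take (14,15); take (17,18).
Selected 8 observations.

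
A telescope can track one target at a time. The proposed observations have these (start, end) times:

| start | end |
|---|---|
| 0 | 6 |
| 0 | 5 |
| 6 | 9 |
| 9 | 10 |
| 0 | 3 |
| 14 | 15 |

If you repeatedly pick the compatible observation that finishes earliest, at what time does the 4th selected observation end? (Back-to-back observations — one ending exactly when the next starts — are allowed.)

15

Order by finish time; keep every interval that doesn't clash with the previous kept one.
Sorted by end: (0,3)  (0,5)  (0,6)  (6,9)  (9,10)  (14,15)
take (0,3); skip (0,5); skip (0,6); take (6,9); take (9,10); take (14,15).
Selected: (0,3) (6,9) (9,10) (14,15)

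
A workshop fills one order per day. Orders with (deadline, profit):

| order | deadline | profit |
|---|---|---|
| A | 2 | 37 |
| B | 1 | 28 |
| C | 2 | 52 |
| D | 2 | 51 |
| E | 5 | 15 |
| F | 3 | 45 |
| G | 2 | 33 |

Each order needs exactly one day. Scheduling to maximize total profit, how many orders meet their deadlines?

Sort by profit descending; place each in the latest free slot ≤ its deadline.
By profit: C(d2,52), D(d2,51), F(d3,45), A(d2,37), G(d2,33), B(d1,28), E(d5,15)
C→slot 2; D→slot 1; F→slot 3; A skipped; G skipped; B skipped; E→slot 5.
4 of 7 scheduled.

4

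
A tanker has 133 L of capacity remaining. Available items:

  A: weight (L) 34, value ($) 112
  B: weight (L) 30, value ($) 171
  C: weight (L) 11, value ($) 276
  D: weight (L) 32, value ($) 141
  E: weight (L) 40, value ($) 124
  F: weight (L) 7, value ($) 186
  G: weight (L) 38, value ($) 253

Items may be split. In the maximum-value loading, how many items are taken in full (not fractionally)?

5

Ratios (sorted): F 26.57, C 25.09, G 6.66, B 5.70, D 4.41, A 3.29, E 3.10
take F (7 @ 186); take C (11 @ 276); take G (38 @ 253); take B (30 @ 171); take D (32 @ 141); take 15/34 of A → 49.41. Capacity used 133/133.
5 item(s) taken whole; one partial (take 15/34 of A).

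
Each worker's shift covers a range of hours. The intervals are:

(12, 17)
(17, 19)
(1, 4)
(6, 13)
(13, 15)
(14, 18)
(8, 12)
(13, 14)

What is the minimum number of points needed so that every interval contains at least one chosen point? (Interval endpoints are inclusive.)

4

Sort by right endpoint; whenever an interval is uncovered, place a point at its right end.
By right end: [1,4]  [8,12]  [6,13]  [13,14]  [13,15]  [12,17]  [14,18]  [17,19]
[1,4] uncovered → point at 4; [8,12] uncovered → point at 12; [13,14] uncovered → point at 14; [17,19] uncovered → point at 19.
Points: 4, 12, 14, 19 (4 total).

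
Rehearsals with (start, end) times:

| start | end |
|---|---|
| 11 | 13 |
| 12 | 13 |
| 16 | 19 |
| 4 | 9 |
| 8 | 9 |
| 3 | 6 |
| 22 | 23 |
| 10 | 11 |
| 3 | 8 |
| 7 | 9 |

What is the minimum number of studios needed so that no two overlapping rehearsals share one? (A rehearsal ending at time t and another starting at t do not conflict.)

Count concurrent intervals with a sweep; the peak is the room count.
starts: [3, 3, 4, 7, 8, 10, 11, 12, 16, 22]
ends:   [6, 8, 9, 9, 9, 11, 13, 13, 19, 23]
s3→1 s3→2 s4→3  — peak 3.

3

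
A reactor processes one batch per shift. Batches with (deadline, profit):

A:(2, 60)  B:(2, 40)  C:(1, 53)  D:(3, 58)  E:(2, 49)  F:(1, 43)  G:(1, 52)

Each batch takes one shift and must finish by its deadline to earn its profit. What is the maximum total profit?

171

Profit order: A=60 D=58 C=53 G=52 E=49 F=43 B=40
Assign: A→slot 2, D→slot 3, C→slot 1, G skipped, E skipped, F skipped, B skipped.
Slots: [1:C] [2:A] [3:D]
Profit = 53 + 60 + 58 = 171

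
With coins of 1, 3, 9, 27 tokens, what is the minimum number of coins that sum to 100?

6

100 = 3×27 + 2×9 + 1×1
Total coins = 3 + 2 + 1 = 6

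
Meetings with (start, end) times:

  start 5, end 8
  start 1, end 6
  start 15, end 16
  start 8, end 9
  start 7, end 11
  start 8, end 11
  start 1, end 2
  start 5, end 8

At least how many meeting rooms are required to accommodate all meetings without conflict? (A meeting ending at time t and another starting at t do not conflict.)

3

The answer is the maximum number of intervals overlapping at any instant.
starts: [1, 1, 5, 5, 7, 8, 8, 15]
ends:   [2, 6, 8, 8, 9, 11, 11, 16]
s1→1 s1→2 e2→1 s5→2 s5→3  — peak 3.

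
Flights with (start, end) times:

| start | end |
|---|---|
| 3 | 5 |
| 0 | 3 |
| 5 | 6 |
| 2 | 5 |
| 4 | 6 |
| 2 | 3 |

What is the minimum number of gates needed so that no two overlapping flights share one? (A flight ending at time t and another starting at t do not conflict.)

Count concurrent intervals with a sweep; the peak is the room count.
Events (time:±→running): 0:+→1 2:+→2 2:+→3 … peak 3.

3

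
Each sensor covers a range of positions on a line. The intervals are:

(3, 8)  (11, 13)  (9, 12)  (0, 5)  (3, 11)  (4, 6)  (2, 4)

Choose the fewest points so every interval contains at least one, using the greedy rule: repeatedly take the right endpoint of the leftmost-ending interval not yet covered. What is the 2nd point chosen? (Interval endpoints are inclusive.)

12

Process intervals by earliest right end; each time one isn't hit yet, stab at its right endpoint.
Sorted: [2,4] [0,5] [4,6] [3,8] [3,11] [9,12] [11,13]
{[2,4],[0,5],[4,6],[3,8],[3,11]} hit by 4; {[9,12],[11,13]} hit by 12.
Points: 4, 12 (2 total).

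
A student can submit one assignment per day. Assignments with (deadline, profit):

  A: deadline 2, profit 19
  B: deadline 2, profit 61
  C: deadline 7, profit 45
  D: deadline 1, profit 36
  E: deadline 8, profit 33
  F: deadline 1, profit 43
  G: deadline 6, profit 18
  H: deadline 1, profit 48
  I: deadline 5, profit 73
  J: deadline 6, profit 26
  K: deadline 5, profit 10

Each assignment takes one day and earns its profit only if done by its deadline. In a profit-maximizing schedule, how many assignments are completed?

8

By profit: I(d5,73), B(d2,61), H(d1,48), C(d7,45), F(d1,43), D(d1,36), E(d8,33), J(d6,26), A(d2,19), G(d6,18), K(d5,10)
I→slot 5; B→slot 2; H→slot 1; C→slot 7; F skipped; D skipped; E→slot 8; J→slot 6; A skipped; G→slot 4; K→slot 3.
8 of 11 scheduled.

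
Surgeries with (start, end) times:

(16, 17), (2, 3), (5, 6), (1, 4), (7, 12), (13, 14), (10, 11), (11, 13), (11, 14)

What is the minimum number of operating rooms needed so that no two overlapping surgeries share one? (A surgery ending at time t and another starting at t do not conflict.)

starts: [1, 2, 5, 7, 10, 11, 11, 13, 16]
ends:   [3, 4, 6, 11, 12, 13, 14, 14, 17]
s1→1 s2→2 e3→1 e4→0 s5→1 e6→0 s7→1 s10→2 e11→1 s11→2 s11→3  — peak 3.

3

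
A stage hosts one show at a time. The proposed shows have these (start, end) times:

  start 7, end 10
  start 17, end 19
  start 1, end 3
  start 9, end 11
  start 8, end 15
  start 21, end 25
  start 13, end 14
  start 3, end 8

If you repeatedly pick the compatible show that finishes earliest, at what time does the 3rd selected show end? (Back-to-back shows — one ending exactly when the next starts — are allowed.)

Sort by end time and greedily take each interval whose start is ≥ the last chosen end.
By end time: (1,3), (3,8), (7,10), (9,11), (13,14), (8,15), (17,19), (21,25).
Pick (1,3); next start ≥ 3 → (3,8); next start ≥ 8 → (9,11); next start ≥ 11 → (13,14); next start ≥ 14 → (17,19); next start ≥ 19 → (21,25).
Selected: (1,3) (3,8) (9,11) (13,14) (17,19) (21,25)

11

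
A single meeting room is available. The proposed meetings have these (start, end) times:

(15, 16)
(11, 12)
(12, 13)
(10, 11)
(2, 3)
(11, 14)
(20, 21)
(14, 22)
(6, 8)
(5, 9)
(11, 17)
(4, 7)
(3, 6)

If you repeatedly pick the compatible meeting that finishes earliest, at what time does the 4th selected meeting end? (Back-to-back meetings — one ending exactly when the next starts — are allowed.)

11

Greedy by earliest finish: after sorting by end time, pick each interval compatible with the last pick.
Sorted by end: (2,3)  (3,6)  (4,7)  (6,8)  (5,9)  (10,11)  (11,12)  (12,13)  (11,14)  (15,16)  (11,17)  (20,21)  (14,22)
take (2,3); take (3,6); take (6,8); take (10,11); take (11,12); take (12,13); take (15,16); take (20,21); skip (14,22).
Selected: (2,3) (3,6) (6,8) (10,11) (11,12) (12,13) (15,16) (20,21)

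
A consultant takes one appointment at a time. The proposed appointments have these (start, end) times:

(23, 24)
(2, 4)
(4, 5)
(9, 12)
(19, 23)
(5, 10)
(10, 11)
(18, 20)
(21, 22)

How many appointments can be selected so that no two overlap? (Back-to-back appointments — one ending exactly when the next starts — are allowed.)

7

Order by finish time; keep every interval that doesn't clash with the previous kept one.
Sorted by end: (2,4)  (4,5)  (5,10)  (10,11)  (9,12)  (18,20)  (21,22)  (19,23)  (23,24)
take (2,4); take (4,5); take (5,10); take (10,11); take (18,20); take (21,22); take (23,24).
Selected 7 appointments.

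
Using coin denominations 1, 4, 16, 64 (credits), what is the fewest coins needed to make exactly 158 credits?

8

Use the largest denomination that fits, subtract, and repeat.
158 = 2×64 + 1×16 + 3×4 + 2×1
Total coins = 2 + 1 + 3 + 2 = 8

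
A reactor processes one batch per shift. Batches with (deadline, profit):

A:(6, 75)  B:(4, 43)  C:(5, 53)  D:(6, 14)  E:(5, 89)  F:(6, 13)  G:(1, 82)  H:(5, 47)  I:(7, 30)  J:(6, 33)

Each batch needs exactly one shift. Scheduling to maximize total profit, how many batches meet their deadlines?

7

Profit order: E=89 G=82 A=75 C=53 H=47 B=43 J=33 I=30 D=14 F=13
Assign: E→slot 5, G→slot 1, A→slot 6, C→slot 4, H→slot 3, B→slot 2, J skipped, I→slot 7, D skipped, F skipped.
Slots: [1:G] [2:B] [3:H] [4:C] [5:E] [6:A] [7:I]
7 of 10 scheduled.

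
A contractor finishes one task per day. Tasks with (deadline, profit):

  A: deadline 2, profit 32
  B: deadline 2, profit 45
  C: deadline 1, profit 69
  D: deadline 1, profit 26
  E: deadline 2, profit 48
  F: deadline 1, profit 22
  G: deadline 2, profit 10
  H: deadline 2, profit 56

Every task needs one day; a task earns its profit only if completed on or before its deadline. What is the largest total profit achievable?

125

Sort by profit descending; place each in the latest free slot ≤ its deadline.
Profit order: C=69 H=56 E=48 B=45 A=32 D=26 F=22 G=10
Assign: C→slot 1, H→slot 2, E skipped, B skipped, A skipped, D skipped, F skipped, G skipped.
Slots: [1:C] [2:H]
Profit = 69 + 56 = 125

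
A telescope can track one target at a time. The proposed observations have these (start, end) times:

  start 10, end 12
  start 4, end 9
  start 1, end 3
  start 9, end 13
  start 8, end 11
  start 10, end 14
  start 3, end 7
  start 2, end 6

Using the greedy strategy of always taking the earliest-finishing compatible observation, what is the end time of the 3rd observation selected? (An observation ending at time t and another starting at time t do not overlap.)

Sorted by end: (1,3)  (2,6)  (3,7)  (4,9)  (8,11)  (10,12)  (9,13)  (10,14)
take (1,3); skip (2,6); take (3,7); take (8,11); skip (10,12); skip (9,13).
Selected: (1,3) (3,7) (8,11)

11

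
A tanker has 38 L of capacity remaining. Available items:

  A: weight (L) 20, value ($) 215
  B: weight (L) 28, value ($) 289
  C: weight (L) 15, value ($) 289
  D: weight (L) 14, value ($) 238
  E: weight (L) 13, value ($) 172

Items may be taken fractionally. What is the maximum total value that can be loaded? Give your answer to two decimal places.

646.08

Ratios (sorted): C 19.27, D 17.00, E 13.23, A 10.75, B 10.32
take C (15 @ 289); take D (14 @ 238); take 9/13 of E → 119.08. Capacity used 38/38.
Total value = 646.08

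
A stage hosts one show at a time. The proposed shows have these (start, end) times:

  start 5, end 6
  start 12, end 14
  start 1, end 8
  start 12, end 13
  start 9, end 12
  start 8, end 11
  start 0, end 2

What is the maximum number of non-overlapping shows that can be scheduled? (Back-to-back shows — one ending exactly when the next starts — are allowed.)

Sorted by end: (0,2)  (5,6)  (1,8)  (8,11)  (9,12)  (12,13)  (12,14)
take (0,2); take (5,6); skip (1,8); take (8,11); skip (9,12); take (12,13).
Selected 4 shows.

4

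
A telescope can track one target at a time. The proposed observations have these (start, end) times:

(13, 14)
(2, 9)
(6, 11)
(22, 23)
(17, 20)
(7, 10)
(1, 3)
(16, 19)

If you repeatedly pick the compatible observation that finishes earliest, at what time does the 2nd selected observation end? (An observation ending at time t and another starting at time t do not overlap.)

Sorted by end: (1,3)  (2,9)  (7,10)  (6,11)  (13,14)  (16,19)  (17,20)  (22,23)
take (1,3); take (7,10); take (13,14); take (16,19); take (22,23).
Selected: (1,3) (7,10) (13,14) (16,19) (22,23)

10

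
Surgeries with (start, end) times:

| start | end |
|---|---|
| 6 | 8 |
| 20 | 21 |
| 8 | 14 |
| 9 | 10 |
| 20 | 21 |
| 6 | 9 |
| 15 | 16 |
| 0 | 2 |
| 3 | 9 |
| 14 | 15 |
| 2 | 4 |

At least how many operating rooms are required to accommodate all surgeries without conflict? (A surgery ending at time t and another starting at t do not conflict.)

starts: [0, 2, 3, 6, 6, 8, 9, 14, 15, 20, 20]
ends:   [2, 4, 8, 9, 9, 10, 14, 15, 16, 21, 21]
s0→1 e2→0 s2→1 s3→2 e4→1 s6→2 s6→3  — peak 3.

3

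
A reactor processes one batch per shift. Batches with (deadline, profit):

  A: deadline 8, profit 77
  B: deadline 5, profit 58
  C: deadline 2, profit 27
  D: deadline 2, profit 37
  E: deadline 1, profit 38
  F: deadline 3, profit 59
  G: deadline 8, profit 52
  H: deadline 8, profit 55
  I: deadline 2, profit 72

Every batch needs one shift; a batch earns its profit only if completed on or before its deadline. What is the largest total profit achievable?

411

By profit: A(d8,77), I(d2,72), F(d3,59), B(d5,58), H(d8,55), G(d8,52), E(d1,38), D(d2,37), C(d2,27)
A→slot 8; I→slot 2; F→slot 3; B→slot 5; H→slot 7; G→slot 6; E→slot 1; D skipped; C skipped.
Profit = 38 + 72 + 59 + 58 + 52 + 55 + 77 = 411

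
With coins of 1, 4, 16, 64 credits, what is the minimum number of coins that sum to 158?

8

Greedy: take as many of the largest coin as possible, then repeat with the remainder.
158 − 2×64→30 − 1×16→14 − 3×4→2 − 2×1→0
Total coins = 2 + 1 + 3 + 2 = 8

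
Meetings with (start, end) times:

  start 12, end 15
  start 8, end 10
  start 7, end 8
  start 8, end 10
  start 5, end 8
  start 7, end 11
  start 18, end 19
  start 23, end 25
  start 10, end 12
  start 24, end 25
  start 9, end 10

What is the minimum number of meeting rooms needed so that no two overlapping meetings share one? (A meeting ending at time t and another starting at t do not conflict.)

4

The answer is the maximum number of intervals overlapping at any instant.
Events (time:±→running): 5:+→1 7:+→2 7:+→3 8:-→2 8:-→1 8:+→2 8:+→3 9:+→4 … peak 4.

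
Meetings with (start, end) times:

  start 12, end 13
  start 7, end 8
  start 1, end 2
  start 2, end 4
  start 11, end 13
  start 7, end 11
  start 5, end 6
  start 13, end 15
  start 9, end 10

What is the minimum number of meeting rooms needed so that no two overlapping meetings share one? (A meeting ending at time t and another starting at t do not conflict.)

2

The answer is the maximum number of intervals overlapping at any instant.
starts: [1, 2, 5, 7, 7, 9, 11, 12, 13]
ends:   [2, 4, 6, 8, 10, 11, 13, 13, 15]
s1→1 e2→0 s2→1 e4→0 s5→1 e6→0 s7→1 s7→2  — peak 2.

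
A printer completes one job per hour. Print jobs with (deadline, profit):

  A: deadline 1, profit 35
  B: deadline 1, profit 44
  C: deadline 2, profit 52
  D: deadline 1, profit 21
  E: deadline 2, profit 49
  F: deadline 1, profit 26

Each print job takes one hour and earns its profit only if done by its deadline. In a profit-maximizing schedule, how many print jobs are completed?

2

Sort by profit descending; place each in the latest free slot ≤ its deadline.
Profit order: C=52 E=49 B=44 A=35 F=26 D=21
Assign: C→slot 2, E→slot 1, B skipped, A skipped, F skipped, D skipped.
Slots: [1:E] [2:C]
2 of 6 scheduled.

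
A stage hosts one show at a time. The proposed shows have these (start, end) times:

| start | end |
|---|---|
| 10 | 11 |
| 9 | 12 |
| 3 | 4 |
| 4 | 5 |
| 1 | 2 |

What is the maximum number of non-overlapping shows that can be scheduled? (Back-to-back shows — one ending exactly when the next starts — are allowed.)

4

Greedy by earliest finish: after sorting by end time, pick each interval compatible with the last pick.
By end time: (1,2), (3,4), (4,5), (10,11), (9,12).
Pick (1,2); next start ≥ 2 → (3,4); next start ≥ 4 → (4,5); next start ≥ 5 → (10,11).
Selected 4 shows.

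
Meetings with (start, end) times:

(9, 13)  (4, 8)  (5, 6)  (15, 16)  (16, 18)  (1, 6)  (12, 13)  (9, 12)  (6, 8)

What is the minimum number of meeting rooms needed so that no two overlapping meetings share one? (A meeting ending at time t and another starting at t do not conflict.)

3

starts: [1, 4, 5, 6, 9, 9, 12, 15, 16]
ends:   [6, 6, 8, 8, 12, 13, 13, 16, 18]
s1→1 s4→2 s5→3  — peak 3.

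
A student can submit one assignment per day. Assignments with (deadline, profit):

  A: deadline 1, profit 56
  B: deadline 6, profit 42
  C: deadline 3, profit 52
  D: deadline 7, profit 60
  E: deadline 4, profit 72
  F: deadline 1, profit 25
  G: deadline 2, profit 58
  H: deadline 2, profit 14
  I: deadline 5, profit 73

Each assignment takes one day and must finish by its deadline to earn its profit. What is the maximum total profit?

By profit: I(d5,73), E(d4,72), D(d7,60), G(d2,58), A(d1,56), C(d3,52), B(d6,42), F(d1,25), H(d2,14)
I→slot 5; E→slot 4; D→slot 7; G→slot 2; A→slot 1; C→slot 3; B→slot 6; F skipped; H skipped.
Profit = 56 + 58 + 52 + 72 + 73 + 42 + 60 = 413

413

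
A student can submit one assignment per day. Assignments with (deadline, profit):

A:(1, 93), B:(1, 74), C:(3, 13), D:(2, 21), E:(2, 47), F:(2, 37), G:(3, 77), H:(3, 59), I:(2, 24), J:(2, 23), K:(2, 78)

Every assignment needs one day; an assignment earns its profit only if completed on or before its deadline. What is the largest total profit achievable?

248

By profit: A(d1,93), K(d2,78), G(d3,77), B(d1,74), H(d3,59), E(d2,47), F(d2,37), I(d2,24), J(d2,23), D(d2,21), C(d3,13)
A→slot 1; K→slot 2; G→slot 3; B skipped; H skipped; E skipped; F skipped; I skipped; J skipped; D skipped; C skipped.
Profit = 93 + 78 + 77 = 248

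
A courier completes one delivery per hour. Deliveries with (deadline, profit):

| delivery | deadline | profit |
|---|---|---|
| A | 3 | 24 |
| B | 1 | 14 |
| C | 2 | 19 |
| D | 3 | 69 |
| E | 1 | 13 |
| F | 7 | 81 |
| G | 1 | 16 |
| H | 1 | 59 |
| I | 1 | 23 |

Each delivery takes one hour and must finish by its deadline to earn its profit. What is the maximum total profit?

Take jobs in profit order; each goes to the latest open slot no later than its deadline.
Profit order: F=81 D=69 H=59 A=24 I=23 C=19 G=16 B=14 E=13
Assign: F→slot 7, D→slot 3, H→slot 1, A→slot 2, I skipped, C skipped, G skipped, B skipped, E skipped.
Slots: [1:H] [2:A] [3:D] [7:F]
Profit = 59 + 24 + 69 + 81 = 233

233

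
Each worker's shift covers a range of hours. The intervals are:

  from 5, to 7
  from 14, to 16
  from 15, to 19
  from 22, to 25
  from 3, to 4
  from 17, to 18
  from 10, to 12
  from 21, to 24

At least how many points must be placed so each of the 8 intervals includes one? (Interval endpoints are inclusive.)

Sorted: [3,4] [5,7] [10,12] [14,16] [17,18] [15,19] [21,24] [22,25]
{[3,4]} hit by 4; {[5,7]} hit by 7; {[10,12]} hit by 12; {[14,16]} hit by 16; {[17,18],[15,19]} hit by 18; {[21,24],[22,25]} hit by 24.
Points: 4, 7, 12, 16, 18, 24 (6 total).

6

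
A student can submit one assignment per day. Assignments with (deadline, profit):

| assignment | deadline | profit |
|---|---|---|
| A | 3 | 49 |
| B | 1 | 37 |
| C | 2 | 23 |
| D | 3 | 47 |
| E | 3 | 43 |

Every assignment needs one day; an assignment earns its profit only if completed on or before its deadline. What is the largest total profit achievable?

139

By profit: A(d3,49), D(d3,47), E(d3,43), B(d1,37), C(d2,23)
A→slot 3; D→slot 2; E→slot 1; B skipped; C skipped.
Profit = 43 + 47 + 49 = 139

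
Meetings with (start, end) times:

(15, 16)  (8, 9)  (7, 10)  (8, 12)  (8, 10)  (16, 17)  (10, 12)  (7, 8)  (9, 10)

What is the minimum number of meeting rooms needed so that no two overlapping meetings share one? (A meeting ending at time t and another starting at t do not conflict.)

Events (time:±→running): 7:+→1 7:+→2 8:-→1 8:+→2 8:+→3 8:+→4 … peak 4.

4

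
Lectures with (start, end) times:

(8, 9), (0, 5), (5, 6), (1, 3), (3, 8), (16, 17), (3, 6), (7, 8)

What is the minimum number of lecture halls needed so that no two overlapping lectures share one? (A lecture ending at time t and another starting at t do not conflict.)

3

Events (time:±→running): 0:+→1 1:+→2 3:-→1 3:+→2 3:+→3 … peak 3.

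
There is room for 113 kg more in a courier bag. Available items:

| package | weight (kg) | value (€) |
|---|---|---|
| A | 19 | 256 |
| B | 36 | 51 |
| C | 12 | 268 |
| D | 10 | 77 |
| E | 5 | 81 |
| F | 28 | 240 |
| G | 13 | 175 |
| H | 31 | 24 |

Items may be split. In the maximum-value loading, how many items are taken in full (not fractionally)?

6

Greedy by value/weight ratio, highest first.
Order: C (268/12=22.33) > E (81/5=16.20) > A (256/19=13.47) > G (175/13=13.46) > F (240/28=8.57) > D (77/10=7.70) > B (51/36=1.42) > H (24/31=0.77)
Fill: take C (12 @ 268) → take E (5 @ 81) → take A (19 @ 256) → take G (13 @ 175) → take F (28 @ 240) → take D (10 @ 77) → take 26/36 of B → 36.83; 113/113 used.
6 item(s) taken whole; one partial (take 26/36 of B).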